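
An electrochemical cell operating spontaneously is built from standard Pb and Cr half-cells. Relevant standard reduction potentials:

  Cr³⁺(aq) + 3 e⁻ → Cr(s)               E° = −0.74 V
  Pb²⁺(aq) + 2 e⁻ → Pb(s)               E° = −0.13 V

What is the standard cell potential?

+0.61 V

The Pb²⁺/Pb couple has the higher E°, so Pb ion is reduced (cathode) and Cr is oxidized (anode).
E°cell = E°(cathode) − E°(anode) = −0.13 − (−0.74) = +0.61 V.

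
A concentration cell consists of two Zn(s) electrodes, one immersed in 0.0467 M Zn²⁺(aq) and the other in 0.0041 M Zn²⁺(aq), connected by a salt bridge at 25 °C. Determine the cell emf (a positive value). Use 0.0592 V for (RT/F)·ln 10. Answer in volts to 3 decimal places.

0.031 V

For a concentration cell E°cell = 0, since both electrodes use the same couple.
The compartment with the higher Zn²⁺(aq) concentration (0.0467 M) acts as the cathode; ions are reduced there and produced at the dilute (0.0041 M) anode.
With n = 2, Ecell = −(0.0592/2)·log([dilute]/[conc]) = −(0.0592/2)·log(0.0041/0.0467) = +0.031 V.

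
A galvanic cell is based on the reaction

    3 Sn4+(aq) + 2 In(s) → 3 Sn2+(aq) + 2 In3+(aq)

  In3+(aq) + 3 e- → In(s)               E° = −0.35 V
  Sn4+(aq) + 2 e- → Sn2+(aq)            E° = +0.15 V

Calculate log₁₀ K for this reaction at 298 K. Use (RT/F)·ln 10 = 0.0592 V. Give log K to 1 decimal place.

The Sn⁴⁺/Sn²⁺ couple is reduced (cathode); E°cell = +0.15 − (−0.35) = +0.50 V with n = 6.
At equilibrium E = 0, so log K = nE°cell / 0.0592 = (6)(+0.50) / 0.0592 = 50.7.

log K = 50.7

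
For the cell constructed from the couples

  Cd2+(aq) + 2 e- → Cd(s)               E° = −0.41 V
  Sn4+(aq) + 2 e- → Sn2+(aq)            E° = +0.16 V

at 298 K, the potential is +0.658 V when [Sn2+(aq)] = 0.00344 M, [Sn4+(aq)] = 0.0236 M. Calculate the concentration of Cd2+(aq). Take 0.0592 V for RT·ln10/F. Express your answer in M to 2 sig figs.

The Sn⁴⁺/Sn²⁺ couple has the larger reduction potential, so it is the cathode: E°cell = +0.16 − (−0.41) = +0.57 V and n = 2.
Since E = E° − (0.0592/n)·log Q, log Q = n(E° − E)/0.0592 = −2.973.
The balanced reaction is Sn4+(aq) + Cd(s) → Sn2+(aq) + Cd2+(aq), so Q = ([Sn2+(aq)]·[Cd2+(aq)]) / [Sn4+(aq)].
Solving for the unknown gives log [Cd2+(aq)] = −2.137, so [Cd2+(aq)] ≈ 0.0073 M.

0.0073 M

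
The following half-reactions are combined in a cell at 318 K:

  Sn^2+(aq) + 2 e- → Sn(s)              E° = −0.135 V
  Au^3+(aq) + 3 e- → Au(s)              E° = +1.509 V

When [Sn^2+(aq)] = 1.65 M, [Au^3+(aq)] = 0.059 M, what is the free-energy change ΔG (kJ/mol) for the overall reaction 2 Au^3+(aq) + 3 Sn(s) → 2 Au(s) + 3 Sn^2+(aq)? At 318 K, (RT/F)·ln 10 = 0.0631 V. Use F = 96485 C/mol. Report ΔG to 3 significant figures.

−933 kJ/mol

With Au³⁺/Au reduced at the cathode, E°cell = +1.509 − (−0.135) = +1.644 V and n = 6.
The reaction quotient is [Sn^2+(aq)]^3 / [Au^3+(aq)]^2 = 1.29×10^3; by Nernst, E = +1.644 − (0.0631/6)(3.111) = +1.6113 V.
ΔG = −nFE = −(6)(96485)(+1.6113) J/mol = −933 kJ/mol.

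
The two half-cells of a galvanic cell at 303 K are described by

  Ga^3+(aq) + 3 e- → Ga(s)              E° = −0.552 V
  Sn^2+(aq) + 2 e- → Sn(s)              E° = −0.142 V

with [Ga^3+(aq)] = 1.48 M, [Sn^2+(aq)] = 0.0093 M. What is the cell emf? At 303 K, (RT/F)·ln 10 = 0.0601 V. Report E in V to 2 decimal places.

Since E°(Sn²⁺/Sn) > E°(Ga³⁺/Ga), Sn²⁺/Sn serves as the cathode.
The standard potential is −0.142 − (−0.552) = +0.410 V and the balanced reaction transfers n = 6 electrons.
Balancing gives 3 Sn^2+(aq) + 2 Ga(s) → 3 Sn(s) + 2 Ga^3+(aq); hence Q = [Ga^3+(aq)]^2 / [Sn^2+(aq)]^3 = 2.72×10^6 (log Q = 6.435).
Applying E = E° − (RT ln10/nF)·log Q gives +0.410 − (0.0601/6)(6.435) = +0.35 V.

+0.35 V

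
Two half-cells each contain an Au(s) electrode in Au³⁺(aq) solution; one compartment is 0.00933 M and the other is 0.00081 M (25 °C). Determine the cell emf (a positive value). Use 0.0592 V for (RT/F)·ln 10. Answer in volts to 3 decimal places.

For a concentration cell E°cell = 0, since both electrodes use the same couple.
The compartment with the higher Au³⁺(aq) concentration (0.00933 M) acts as the cathode; ions are reduced there and produced at the dilute (0.00081 M) anode.
With n = 3, Ecell = −(0.0592/3)·log([dilute]/[conc]) = −(0.0592/3)·log(0.00081/0.00933) = +0.021 V.

0.021 V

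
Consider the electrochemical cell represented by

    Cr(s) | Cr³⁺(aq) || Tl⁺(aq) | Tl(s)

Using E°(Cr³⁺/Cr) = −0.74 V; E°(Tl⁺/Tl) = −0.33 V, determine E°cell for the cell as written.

+0.41 V

By convention the left-hand electrode in cell notation is the anode (oxidation) and the right-hand electrode is the cathode (reduction).
E°cell = E°(right) − E°(left) = −0.33 − (−0.74) = +0.41 V.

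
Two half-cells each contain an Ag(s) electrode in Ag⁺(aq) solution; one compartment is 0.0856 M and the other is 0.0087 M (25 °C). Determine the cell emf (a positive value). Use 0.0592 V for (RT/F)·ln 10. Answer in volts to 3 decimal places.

0.059 V

For a concentration cell E°cell = 0, since both electrodes use the same couple.
The compartment with the higher Ag⁺(aq) concentration (0.0856 M) acts as the cathode; ions are reduced there and produced at the dilute (0.0087 M) anode.
With n = 1, Ecell = −(0.0592/1)·log([dilute]/[conc]) = −(0.0592/1)·log(0.0087/0.0856) = +0.059 V.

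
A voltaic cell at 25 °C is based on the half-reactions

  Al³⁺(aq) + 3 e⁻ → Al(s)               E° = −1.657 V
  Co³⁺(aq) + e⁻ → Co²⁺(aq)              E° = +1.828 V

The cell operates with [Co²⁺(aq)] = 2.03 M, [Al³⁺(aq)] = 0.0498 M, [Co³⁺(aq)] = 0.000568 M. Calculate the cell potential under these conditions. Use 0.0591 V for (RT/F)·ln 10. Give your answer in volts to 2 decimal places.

The Co³⁺/Co²⁺ couple has the more positive E°, so it is the cathode; Al³⁺/Al is the anode.
E°cell = +1.828 − (−1.657) = +3.485 V, with n = 3 electrons transferred.
Balancing gives 3 Co³⁺(aq) + Al(s) → 3 Co²⁺(aq) + Al³⁺(aq); hence Q = ([Co²⁺(aq)]^3·[Al³⁺(aq)]) / [Co³⁺(aq)]^3 = 2.27×10^9 (log Q = 9.357).
By the Nernst equation, E = +3.485 − (0.0591/3)·(9.357) = +3.30 V.

+3.30 V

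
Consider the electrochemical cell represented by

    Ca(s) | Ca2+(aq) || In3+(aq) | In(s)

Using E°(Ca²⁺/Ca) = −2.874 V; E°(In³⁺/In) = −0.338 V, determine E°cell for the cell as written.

+2.536 V

By convention the left-hand electrode in cell notation is the anode (oxidation) and the right-hand electrode is the cathode (reduction).
E°cell = E°(right) − E°(left) = −0.338 − (−2.874) = +2.536 V.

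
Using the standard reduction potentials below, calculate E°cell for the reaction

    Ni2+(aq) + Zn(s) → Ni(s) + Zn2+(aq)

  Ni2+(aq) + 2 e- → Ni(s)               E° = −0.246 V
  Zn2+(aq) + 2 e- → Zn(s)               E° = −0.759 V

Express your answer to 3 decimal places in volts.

In the reaction as written, Ni2+(aq) is reduced (cathode) and Zn2+(aq) is produced by oxidation at the anode.
E°cell = E°(cathode) − E°(anode) = −0.246 − (−0.759) = +0.513 V.

+0.513 V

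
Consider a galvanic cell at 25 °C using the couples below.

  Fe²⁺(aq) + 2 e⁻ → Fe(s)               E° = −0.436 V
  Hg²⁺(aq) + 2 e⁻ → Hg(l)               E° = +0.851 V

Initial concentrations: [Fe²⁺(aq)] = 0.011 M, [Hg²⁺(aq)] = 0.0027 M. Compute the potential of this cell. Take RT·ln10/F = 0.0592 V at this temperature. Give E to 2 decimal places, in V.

Since E°(Hg²⁺/Hg) > E°(Fe²⁺/Fe), Hg²⁺/Hg serves as the cathode.
E°cell = +0.851 − (−0.436) = +1.287 V, with n = 2 electrons transferred.
The balanced reaction is Hg²⁺(aq) + Fe(s) → Hg(l) + Fe²⁺(aq), so Q = [Fe²⁺(aq)] / [Hg²⁺(aq)] = 4.07 and log Q = 0.610.
Applying E = E° − (RT ln10/nF)·log Q gives +1.287 − (0.0592/2)(0.610) = +1.27 V.

+1.27 V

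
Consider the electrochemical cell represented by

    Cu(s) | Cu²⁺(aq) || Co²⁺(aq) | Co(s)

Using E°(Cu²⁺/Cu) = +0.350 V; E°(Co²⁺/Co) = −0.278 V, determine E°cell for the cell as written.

−0.628 V

By convention the left-hand electrode in cell notation is the anode (oxidation) and the right-hand electrode is the cathode (reduction).
E°cell = E°(right) − E°(left) = −0.278 − (+0.350) = −0.628 V.
The negative sign shows that, as written, the cell would require an external voltage to drive the reaction.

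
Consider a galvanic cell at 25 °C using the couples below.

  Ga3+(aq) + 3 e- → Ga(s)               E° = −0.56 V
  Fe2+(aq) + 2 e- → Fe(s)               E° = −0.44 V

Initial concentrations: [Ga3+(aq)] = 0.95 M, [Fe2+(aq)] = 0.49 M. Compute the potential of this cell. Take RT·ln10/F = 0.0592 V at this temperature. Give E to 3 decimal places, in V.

Fe²⁺/Fe is reduced (cathode, E° = −0.44 V) and Ga³⁺/Ga is oxidized (anode).
E°cell = E°cat − E°an = −0.44 − (−0.56) = +0.12 V; n = 6.
The balanced reaction is 3 Fe2+(aq) + 2 Ga(s) → 3 Fe(s) + 2 Ga3+(aq), so Q = [Ga3+(aq)]^2 / [Fe2+(aq)]^3 = 7.67 and log Q = 0.885.
Applying E = E° − (RT ln10/nF)·log Q gives +0.12 − (0.0592/6)(0.885) = +0.111 V.

+0.111 V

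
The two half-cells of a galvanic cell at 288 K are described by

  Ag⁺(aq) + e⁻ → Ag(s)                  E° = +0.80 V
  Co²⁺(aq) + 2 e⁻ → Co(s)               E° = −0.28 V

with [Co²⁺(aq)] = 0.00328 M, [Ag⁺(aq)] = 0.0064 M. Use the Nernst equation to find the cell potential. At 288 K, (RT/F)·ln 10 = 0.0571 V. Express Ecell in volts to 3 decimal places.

+1.026 V

Ag⁺/Ag is reduced (cathode, E° = +0.80 V) and Co²⁺/Co is oxidized (anode).
The standard potential is +0.80 − (−0.28) = +1.08 V and the balanced reaction transfers n = 2 electrons.
Balancing gives 2 Ag⁺(aq) + Co(s) → 2 Ag(s) + Co²⁺(aq); hence Q = [Co²⁺(aq)] / [Ag⁺(aq)]^2 = 80.1 (log Q = 1.904).
By the Nernst equation, E = +1.08 − (0.0571/2)·(1.904) = +1.026 V.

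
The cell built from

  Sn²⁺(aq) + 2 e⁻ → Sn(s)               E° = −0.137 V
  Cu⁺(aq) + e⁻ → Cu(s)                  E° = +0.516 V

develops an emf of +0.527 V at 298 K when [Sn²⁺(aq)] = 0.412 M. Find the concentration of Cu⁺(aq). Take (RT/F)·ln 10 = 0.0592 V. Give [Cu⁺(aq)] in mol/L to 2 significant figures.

With Cu⁺/Cu at the cathode and Sn²⁺/Sn at the anode, E°cell = +0.516 − (−0.137) = +0.653 V (n = 2).
Rearranging E = E° − (0.0592/n)·log Q gives log Q = 2(+0.653 − (+0.527))/0.0592 = 4.257.
For 2 Cu⁺(aq) + Sn(s) → 2 Cu(s) + Sn²⁺(aq), the reaction quotient is Q = [Sn²⁺(aq)] / [Cu⁺(aq)]^2.
Isolating [Cu⁺(aq)] in Q = 10^{4.257} yields log [Cu⁺(aq)] = −2.321, i.e. 0.0048 M.

0.0048 M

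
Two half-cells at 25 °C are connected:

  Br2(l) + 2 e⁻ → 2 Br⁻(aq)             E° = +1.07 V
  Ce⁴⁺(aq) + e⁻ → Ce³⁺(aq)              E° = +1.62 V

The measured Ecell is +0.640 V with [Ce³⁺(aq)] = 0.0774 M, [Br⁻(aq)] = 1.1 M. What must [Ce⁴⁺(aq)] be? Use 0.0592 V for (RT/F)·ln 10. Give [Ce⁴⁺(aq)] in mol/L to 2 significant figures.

2.3 M

Ce⁴⁺/Ce³⁺ is the cathode (higher E°); E°cell = +1.62 − (+1.07) = +0.55 V with n = 2.
Since E = E° − (0.0592/n)·log Q, log Q = n(E° − E)/0.0592 = −3.041.
The balanced reaction is 2 Ce⁴⁺(aq) + 2 Br⁻(aq) → 2 Ce³⁺(aq) + Br2(l), so Q = [Ce³⁺(aq)]^2 / ([Ce⁴⁺(aq)]^2·[Br⁻(aq)]^2).
Isolating [Ce⁴⁺(aq)] in Q = 10^{−3.041} yields log [Ce⁴⁺(aq)] = 0.368, i.e. 2.3 M.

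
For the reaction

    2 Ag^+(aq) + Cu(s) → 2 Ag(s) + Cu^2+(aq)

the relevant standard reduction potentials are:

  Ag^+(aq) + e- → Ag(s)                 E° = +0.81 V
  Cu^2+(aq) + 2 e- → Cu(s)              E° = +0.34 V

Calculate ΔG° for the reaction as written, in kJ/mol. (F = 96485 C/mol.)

In the reaction as written Ag^+(aq) is reduced, so the Ag⁺/Ag couple is the cathode and Cu²⁺/Cu is the anode.
E°cell = +0.81 − (+0.34) = +0.47 V; balancing electrons gives n = 2.
ΔG° = −nFE°cell = −(2)(96485)(+0.47) J/mol = −90.7 kJ/mol.

−90.7 kJ/mol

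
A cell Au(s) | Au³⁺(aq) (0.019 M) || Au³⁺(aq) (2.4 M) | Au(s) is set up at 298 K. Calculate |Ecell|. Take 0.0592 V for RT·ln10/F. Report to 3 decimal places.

For a concentration cell E°cell = 0, since both electrodes use the same couple.
The compartment with the higher Au³⁺(aq) concentration (2.4 M) acts as the cathode; ions are reduced there and produced at the dilute (0.019 M) anode.
With n = 3, Ecell = −(0.0592/3)·log([dilute]/[conc]) = −(0.0592/3)·log(0.019/2.4) = +0.041 V.

0.041 V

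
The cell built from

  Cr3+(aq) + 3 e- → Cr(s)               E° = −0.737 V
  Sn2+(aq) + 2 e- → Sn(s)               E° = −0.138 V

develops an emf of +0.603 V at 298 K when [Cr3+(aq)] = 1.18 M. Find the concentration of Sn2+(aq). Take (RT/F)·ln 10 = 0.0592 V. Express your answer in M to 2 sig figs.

1.5 M

With Sn²⁺/Sn at the cathode and Cr³⁺/Cr at the anode, E°cell = −0.138 − (−0.737) = +0.599 V (n = 6).
Rearranging E = E° − (0.0592/n)·log Q gives log Q = 6(+0.599 − (+0.603))/0.0592 = −0.405.
Balancing electrons gives 3 Sn2+(aq) + 2 Cr(s) → 3 Sn(s) + 2 Cr3+(aq); thus Q = [Cr3+(aq)]^2 / [Sn2+(aq)]^3.
Substituting the known concentrations and solving, log [Sn2+(aq)] = 0.183 and [Sn2+(aq)] = 1.5 M.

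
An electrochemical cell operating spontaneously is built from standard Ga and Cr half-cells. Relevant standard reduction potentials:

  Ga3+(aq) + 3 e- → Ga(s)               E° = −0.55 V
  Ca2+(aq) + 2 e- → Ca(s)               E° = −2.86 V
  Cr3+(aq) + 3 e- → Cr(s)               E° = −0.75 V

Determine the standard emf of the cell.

+0.20 V

The Ga³⁺/Ga couple has the higher E°, so Ga ion is reduced (cathode) and Cr is oxidized (anode).
E°cell = E°(cathode) − E°(anode) = −0.55 − (−0.75) = +0.20 V.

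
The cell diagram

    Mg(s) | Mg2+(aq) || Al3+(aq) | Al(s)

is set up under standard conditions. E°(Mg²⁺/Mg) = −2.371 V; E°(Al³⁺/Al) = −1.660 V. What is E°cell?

By convention the left-hand electrode in cell notation is the anode (oxidation) and the right-hand electrode is the cathode (reduction).
E°cell = E°(right) − E°(left) = −1.660 − (−2.371) = +0.711 V.

+0.711 V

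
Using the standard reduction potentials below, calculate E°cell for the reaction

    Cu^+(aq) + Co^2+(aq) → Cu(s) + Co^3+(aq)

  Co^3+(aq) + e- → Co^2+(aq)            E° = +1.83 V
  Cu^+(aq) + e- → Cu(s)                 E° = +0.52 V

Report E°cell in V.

−1.31 V

In the reaction as written, Cu^+(aq) is reduced (cathode) and Co^3+(aq) is produced by oxidation at the anode.
E°cell = E°(cathode) − E°(anode) = +0.52 − (+1.83) = −1.31 V.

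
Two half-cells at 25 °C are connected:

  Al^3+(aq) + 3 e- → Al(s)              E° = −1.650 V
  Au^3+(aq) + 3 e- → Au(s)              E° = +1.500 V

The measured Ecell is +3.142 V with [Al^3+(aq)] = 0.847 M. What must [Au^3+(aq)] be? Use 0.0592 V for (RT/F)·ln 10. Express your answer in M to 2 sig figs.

0.33 M

With Au³⁺/Au at the cathode and Al³⁺/Al at the anode, E°cell = +1.500 − (−1.650) = +3.150 V (n = 3).
Since E = E° − (0.0592/n)·log Q, log Q = n(E° − E)/0.0592 = 0.405.
The balanced reaction is Au^3+(aq) + Al(s) → Au(s) + Al^3+(aq), so Q = [Al^3+(aq)] / [Au^3+(aq)].
Isolating [Au^3+(aq)] in Q = 10^{0.405} yields log [Au^3+(aq)] = −0.477, i.e. 0.33 M.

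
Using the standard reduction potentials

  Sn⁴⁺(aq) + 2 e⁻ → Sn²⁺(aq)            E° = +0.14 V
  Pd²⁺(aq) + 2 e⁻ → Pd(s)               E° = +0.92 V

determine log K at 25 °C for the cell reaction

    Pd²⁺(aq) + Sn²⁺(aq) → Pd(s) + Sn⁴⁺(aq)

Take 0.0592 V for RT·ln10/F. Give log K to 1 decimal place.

The Pd²⁺/Pd couple is reduced (cathode); E°cell = +0.92 − (+0.14) = +0.78 V with n = 2.
At equilibrium E = 0, so log K = nE°cell / 0.0592 = (2)(+0.78) / 0.0592 = 26.4.

log K = 26.4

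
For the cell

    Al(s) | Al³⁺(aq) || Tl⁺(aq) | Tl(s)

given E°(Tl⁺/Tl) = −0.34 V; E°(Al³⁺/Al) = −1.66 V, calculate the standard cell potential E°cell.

+1.32 V

By convention the left-hand electrode in cell notation is the anode (oxidation) and the right-hand electrode is the cathode (reduction).
E°cell = E°(right) − E°(left) = −0.34 − (−1.66) = +1.32 V.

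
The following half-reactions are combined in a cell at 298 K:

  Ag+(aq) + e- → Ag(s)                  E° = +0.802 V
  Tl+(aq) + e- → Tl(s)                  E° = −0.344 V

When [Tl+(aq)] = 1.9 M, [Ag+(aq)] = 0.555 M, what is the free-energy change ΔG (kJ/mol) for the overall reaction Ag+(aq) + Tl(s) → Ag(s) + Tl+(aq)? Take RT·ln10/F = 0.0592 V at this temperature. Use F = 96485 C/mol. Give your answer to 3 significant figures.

−108 kJ/mol

The standard cell potential is +0.802 − (−0.344) = +1.146 V, with n = 1 electron in the balanced equation.
Here Q = [Tl+(aq)] / [Ag+(aq)] = 3.42 (log Q = 0.534), giving E = +1.146 − (0.0592/1)·(0.534) = +1.1144 V.
Then ΔG = −nFE = −1 × 96485 × +1.1144 J/mol = −108 kJ/mol.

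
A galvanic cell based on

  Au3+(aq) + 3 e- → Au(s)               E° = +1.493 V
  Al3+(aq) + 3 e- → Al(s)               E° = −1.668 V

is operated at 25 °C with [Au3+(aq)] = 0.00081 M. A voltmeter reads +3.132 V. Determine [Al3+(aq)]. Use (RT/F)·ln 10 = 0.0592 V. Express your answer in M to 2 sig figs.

Au³⁺/Au is the cathode (higher E°); E°cell = +1.493 − (−1.668) = +3.161 V with n = 3.
Rearranging E = E° − (0.0592/n)·log Q gives log Q = 3(+3.161 − (+3.132))/0.0592 = 1.470.
Balancing electrons gives Au3+(aq) + Al(s) → Au(s) + Al3+(aq); thus Q = [Al3+(aq)] / [Au3+(aq)].
Substituting the known concentrations and solving, log [Al3+(aq)] = −1.622 and [Al3+(aq)] = 0.024 M.

0.024 M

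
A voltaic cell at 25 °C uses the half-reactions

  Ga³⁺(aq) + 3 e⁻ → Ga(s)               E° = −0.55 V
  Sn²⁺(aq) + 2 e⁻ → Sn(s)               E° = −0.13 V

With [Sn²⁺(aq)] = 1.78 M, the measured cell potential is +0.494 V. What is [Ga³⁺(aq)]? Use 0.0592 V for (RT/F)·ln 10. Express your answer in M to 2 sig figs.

With Sn²⁺/Sn at the cathode and Ga³⁺/Ga at the anode, E°cell = −0.13 − (−0.55) = +0.42 V (n = 6).
From the Nernst equation, log Q = n(E° − E)/0.0592 = 6·(+0.42 − (+0.494))/0.0592 = −7.500.
The balanced reaction is 3 Sn²⁺(aq) + 2 Ga(s) → 3 Sn(s) + 2 Ga³⁺(aq), so Q = [Ga³⁺(aq)]^2 / [Sn²⁺(aq)]^3.
Isolating [Ga³⁺(aq)] in Q = 10^{−7.500} yields log [Ga³⁺(aq)] = −3.374, i.e. 0.00042 M.

0.00042 M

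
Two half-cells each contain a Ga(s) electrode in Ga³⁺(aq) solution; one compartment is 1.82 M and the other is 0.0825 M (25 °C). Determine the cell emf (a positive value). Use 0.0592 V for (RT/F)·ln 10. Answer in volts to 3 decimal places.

0.027 V

For a concentration cell E°cell = 0, since both electrodes use the same couple.
The compartment with the higher Ga³⁺(aq) concentration (1.82 M) acts as the cathode; ions are reduced there and produced at the dilute (0.0825 M) anode.
With n = 3, Ecell = −(0.0592/3)·log([dilute]/[conc]) = −(0.0592/3)·log(0.0825/1.82) = +0.027 V.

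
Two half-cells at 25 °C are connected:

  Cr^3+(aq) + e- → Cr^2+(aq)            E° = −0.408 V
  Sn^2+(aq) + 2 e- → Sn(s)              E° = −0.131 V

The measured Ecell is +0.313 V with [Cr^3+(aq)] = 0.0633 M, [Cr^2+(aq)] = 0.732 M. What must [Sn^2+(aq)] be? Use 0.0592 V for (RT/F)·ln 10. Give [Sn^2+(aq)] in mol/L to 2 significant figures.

0.12 M

Sn²⁺/Sn is the cathode (higher E°); E°cell = −0.131 − (−0.408) = +0.277 V with n = 2.
From the Nernst equation, log Q = n(E° − E)/0.0592 = 2·(+0.277 − (+0.313))/0.0592 = −1.216.
The balanced reaction is Sn^2+(aq) + 2 Cr^2+(aq) → Sn(s) + 2 Cr^3+(aq), so Q = [Cr^3+(aq)]^2 / ([Sn^2+(aq)]·[Cr^2+(aq)]^2).
Substituting the known concentrations and solving, log [Sn^2+(aq)] = −0.910 and [Sn^2+(aq)] = 0.12 M.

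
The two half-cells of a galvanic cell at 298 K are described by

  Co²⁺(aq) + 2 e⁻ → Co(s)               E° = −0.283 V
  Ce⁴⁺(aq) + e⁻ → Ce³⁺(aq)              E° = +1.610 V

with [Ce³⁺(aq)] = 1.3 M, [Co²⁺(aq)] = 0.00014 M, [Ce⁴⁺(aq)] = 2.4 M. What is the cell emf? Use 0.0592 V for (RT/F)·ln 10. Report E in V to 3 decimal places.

+2.023 V

The Ce⁴⁺/Ce³⁺ couple has the more positive E°, so it is the cathode; Co²⁺/Co is the anode.
E°cell = +1.610 − (−0.283) = +1.893 V, with n = 2 electrons transferred.
The balanced reaction is 2 Ce⁴⁺(aq) + Co(s) → 2 Ce³⁺(aq) + Co²⁺(aq), so Q = ([Ce³⁺(aq)]^2·[Co²⁺(aq)]) / [Ce⁴⁺(aq)]^2 = 4.11×10^−5 and log Q = −4.386.
E = E° − (0.0592/n)·log Q = +1.893 − (0.0592/2)(−4.386) = +2.023 V.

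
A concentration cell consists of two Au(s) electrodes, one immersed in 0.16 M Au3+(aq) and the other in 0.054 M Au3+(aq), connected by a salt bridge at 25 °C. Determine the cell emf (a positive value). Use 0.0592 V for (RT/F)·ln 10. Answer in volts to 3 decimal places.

0.009 V

For a concentration cell E°cell = 0, since both electrodes use the same couple.
The compartment with the higher Au3+(aq) concentration (0.16 M) acts as the cathode; ions are reduced there and produced at the dilute (0.054 M) anode.
With n = 3, Ecell = −(0.0592/3)·log([dilute]/[conc]) = −(0.0592/3)·log(0.054/0.16) = +0.009 V.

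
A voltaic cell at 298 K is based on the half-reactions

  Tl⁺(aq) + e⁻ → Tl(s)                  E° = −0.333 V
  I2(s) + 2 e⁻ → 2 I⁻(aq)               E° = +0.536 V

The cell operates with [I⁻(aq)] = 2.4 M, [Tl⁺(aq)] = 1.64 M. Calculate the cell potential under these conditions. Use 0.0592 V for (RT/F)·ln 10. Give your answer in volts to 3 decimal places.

+0.834 V

Since E°(I₂/I⁻) > E°(Tl⁺/Tl), I₂/I⁻ serves as the cathode.
E°cell = +0.536 − (−0.333) = +0.869 V, with n = 2 electrons transferred.
Balancing gives I2(s) + 2 Tl(s) → 2 I⁻(aq) + 2 Tl⁺(aq); hence Q = [I⁻(aq)]^2·[Tl⁺(aq)]^2 = 15.5 (log Q = 1.190).
By the Nernst equation, E = +0.869 − (0.0592/2)·(1.190) = +0.834 V.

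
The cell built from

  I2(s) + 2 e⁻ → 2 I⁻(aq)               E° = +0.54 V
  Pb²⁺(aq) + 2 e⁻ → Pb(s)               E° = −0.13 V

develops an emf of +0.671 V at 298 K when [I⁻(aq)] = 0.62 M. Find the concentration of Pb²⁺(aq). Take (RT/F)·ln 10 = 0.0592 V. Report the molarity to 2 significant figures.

I₂/I⁻ is the cathode (higher E°); E°cell = +0.54 − (−0.13) = +0.67 V with n = 2.
Since E = E° − (0.0592/n)·log Q, log Q = n(E° − E)/0.0592 = −0.034.
For I2(s) + Pb(s) → 2 I⁻(aq) + Pb²⁺(aq), the reaction quotient is Q = [I⁻(aq)]^2·[Pb²⁺(aq)].
Isolating [Pb²⁺(aq)] in Q = 10^{−0.034} yields log [Pb²⁺(aq)] = 0.381, i.e. 2.4 M.

2.4 M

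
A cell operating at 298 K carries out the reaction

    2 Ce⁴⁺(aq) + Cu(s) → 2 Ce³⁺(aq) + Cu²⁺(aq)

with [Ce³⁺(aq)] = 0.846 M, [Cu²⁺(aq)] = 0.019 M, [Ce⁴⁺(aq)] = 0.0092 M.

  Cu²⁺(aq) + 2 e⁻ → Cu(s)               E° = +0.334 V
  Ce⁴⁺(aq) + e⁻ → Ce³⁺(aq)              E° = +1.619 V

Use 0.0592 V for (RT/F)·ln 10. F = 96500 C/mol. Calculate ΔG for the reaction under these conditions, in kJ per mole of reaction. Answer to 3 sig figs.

−235 kJ/mol

E°cell = +1.619 − (+0.334) = +1.285 V; the balanced reaction transfers n = 2 electrons.
The reaction quotient is ([Ce³⁺(aq)]^2·[Cu²⁺(aq)]) / [Ce⁴⁺(aq)]^2 = 161; by Nernst, E = +1.285 − (0.0592/2)(2.206) = +1.2197 V.
ΔG = −nFE = −(2)(96500)(+1.2197) J/mol = −235 kJ/mol.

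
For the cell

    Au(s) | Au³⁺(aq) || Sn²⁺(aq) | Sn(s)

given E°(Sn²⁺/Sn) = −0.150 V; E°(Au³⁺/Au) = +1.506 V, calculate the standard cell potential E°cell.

−1.656 V

By convention the left-hand electrode in cell notation is the anode (oxidation) and the right-hand electrode is the cathode (reduction).
E°cell = E°(right) − E°(left) = −0.150 − (+1.506) = −1.656 V.
The negative sign shows that, as written, the cell would require an external voltage to drive the reaction.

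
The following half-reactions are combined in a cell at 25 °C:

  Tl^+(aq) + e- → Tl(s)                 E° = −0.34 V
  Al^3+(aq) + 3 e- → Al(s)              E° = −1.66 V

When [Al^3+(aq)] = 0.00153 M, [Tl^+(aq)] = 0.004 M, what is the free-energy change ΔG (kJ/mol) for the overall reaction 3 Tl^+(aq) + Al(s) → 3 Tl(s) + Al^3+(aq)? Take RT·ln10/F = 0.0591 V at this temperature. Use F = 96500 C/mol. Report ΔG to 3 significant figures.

−357 kJ/mol

E°cell = −0.34 − (−1.66) = +1.32 V; the balanced reaction transfers n = 3 electrons.
Here Q = [Al^3+(aq)] / [Tl^+(aq)]^3 = 2.39×10^4 (log Q = 4.379), giving E = +1.32 − (0.0591/3)·(4.379) = +1.2337 V.
Then ΔG = −nFE = −3 × 96500 × +1.2337 J/mol = −357 kJ/mol.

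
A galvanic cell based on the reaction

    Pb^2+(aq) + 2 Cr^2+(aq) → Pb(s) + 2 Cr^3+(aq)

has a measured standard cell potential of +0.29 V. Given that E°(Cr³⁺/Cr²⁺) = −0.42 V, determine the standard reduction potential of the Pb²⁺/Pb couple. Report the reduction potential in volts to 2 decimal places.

−0.13 V

In the reaction as written the Pb²⁺/Pb couple is reduced (cathode) and Cr³⁺/Cr²⁺ is oxidized (anode), so E°cell = E°(Pb²⁺/Pb) − E°(Cr³⁺/Cr²⁺).
E°(Pb²⁺/Pb) = E°cell + E°(anode) = +0.29 + (−0.42) = −0.13 V.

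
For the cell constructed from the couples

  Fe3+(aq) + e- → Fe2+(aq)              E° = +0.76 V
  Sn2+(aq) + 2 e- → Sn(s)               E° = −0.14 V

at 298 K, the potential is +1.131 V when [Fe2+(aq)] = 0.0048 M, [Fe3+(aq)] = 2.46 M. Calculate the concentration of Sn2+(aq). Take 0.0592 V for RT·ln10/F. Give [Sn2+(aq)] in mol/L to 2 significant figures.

0.0041 M

With Fe³⁺/Fe²⁺ at the cathode and Sn²⁺/Sn at the anode, E°cell = +0.76 − (−0.14) = +0.90 V (n = 2).
Rearranging E = E° − (0.0592/n)·log Q gives log Q = 2(+0.90 − (+1.131))/0.0592 = −7.804.
Balancing electrons gives 2 Fe3+(aq) + Sn(s) → 2 Fe2+(aq) + Sn2+(aq); thus Q = ([Fe2+(aq)]^2·[Sn2+(aq)]) / [Fe3+(aq)]^2.
Substituting the known concentrations and solving, log [Sn2+(aq)] = −2.385 and [Sn2+(aq)] = 0.0041 M.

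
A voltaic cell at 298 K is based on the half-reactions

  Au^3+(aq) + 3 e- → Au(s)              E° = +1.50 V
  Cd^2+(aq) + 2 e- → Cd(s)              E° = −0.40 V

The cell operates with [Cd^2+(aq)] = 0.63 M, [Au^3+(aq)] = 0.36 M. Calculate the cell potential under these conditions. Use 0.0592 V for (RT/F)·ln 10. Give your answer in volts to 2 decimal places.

+1.90 V

Since E°(Au³⁺/Au) > E°(Cd²⁺/Cd), Au³⁺/Au serves as the cathode.
The standard potential is +1.50 − (−0.40) = +1.90 V and the balanced reaction transfers n = 6 electrons.
The balanced reaction is 2 Au^3+(aq) + 3 Cd(s) → 2 Au(s) + 3 Cd^2+(aq), so Q = [Cd^2+(aq)]^3 / [Au^3+(aq)]^2 = 1.93 and log Q = 0.285.
By the Nernst equation, E = +1.90 − (0.0592/6)·(0.285) = +1.90 V.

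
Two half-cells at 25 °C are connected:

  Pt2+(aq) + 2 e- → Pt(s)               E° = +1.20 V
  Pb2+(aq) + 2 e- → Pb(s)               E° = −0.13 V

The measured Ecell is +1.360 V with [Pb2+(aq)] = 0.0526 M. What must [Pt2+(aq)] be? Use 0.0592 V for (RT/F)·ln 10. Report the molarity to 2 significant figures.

0.54 M

Pt²⁺/Pt is the cathode (higher E°); E°cell = +1.20 − (−0.13) = +1.33 V with n = 2.
From the Nernst equation, log Q = n(E° − E)/0.0592 = 2·(+1.33 − (+1.360))/0.0592 = −1.014.
Balancing electrons gives Pt2+(aq) + Pb(s) → Pt(s) + Pb2+(aq); thus Q = [Pb2+(aq)] / [Pt2+(aq)].
Solving for the unknown gives log [Pt2+(aq)] = −0.265, so [Pt2+(aq)] ≈ 0.54 M.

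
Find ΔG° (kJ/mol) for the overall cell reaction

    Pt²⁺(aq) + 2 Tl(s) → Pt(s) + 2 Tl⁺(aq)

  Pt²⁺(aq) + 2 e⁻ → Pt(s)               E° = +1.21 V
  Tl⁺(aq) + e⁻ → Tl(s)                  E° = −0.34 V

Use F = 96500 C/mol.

In the reaction as written Pt²⁺(aq) is reduced, so the Pt²⁺/Pt couple is the cathode and Tl⁺/Tl is the anode.
E°cell = +1.21 − (−0.34) = +1.55 V; balancing electrons gives n = 2.
ΔG° = −nFE°cell = −(2)(96500)(+1.55) J/mol = −299 kJ/mol.

−299 kJ/mol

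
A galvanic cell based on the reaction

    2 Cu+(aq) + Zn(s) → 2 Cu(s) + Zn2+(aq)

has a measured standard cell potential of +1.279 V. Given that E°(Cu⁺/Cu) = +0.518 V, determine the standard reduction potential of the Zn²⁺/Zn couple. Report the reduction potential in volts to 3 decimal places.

−0.761 V

In the reaction as written the Cu⁺/Cu couple is reduced (cathode) and Zn²⁺/Zn is oxidized (anode), so E°cell = E°(Cu⁺/Cu) − E°(Zn²⁺/Zn).
E°(Zn²⁺/Zn) = E°(cathode) − E°cell = +0.518 − (+1.279) = −0.761 V.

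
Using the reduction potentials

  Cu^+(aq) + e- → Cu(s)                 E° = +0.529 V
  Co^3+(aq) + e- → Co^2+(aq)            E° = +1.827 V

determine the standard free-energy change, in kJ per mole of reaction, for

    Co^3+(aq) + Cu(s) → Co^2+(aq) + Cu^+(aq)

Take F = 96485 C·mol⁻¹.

In the reaction as written Co^3+(aq) is reduced, so the Co³⁺/Co²⁺ couple is the cathode and Cu⁺/Cu is the anode.
E°cell = +1.827 − (+0.529) = +1.298 V; balancing electrons gives n = 1.
ΔG° = −nFE°cell = −(1)(96485)(+1.298) J/mol = −125 kJ/mol.

−125 kJ/mol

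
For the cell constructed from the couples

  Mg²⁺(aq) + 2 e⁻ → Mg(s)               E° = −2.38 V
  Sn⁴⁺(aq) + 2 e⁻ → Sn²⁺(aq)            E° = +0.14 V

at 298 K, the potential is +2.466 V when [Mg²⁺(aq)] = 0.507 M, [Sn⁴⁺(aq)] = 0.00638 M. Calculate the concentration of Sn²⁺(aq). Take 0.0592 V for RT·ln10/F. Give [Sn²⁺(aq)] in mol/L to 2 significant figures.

With Sn⁴⁺/Sn²⁺ at the cathode and Mg²⁺/Mg at the anode, E°cell = +0.14 − (−2.38) = +2.52 V (n = 2).
From the Nernst equation, log Q = n(E° − E)/0.0592 = 2·(+2.52 − (+2.466))/0.0592 = 1.824.
Balancing electrons gives Sn⁴⁺(aq) + Mg(s) → Sn²⁺(aq) + Mg²⁺(aq); thus Q = ([Sn²⁺(aq)]·[Mg²⁺(aq)]) / [Sn⁴⁺(aq)].
Isolating [Sn²⁺(aq)] in Q = 10^{1.824} yields log [Sn²⁺(aq)] = −0.076, i.e. 0.84 M.

0.84 M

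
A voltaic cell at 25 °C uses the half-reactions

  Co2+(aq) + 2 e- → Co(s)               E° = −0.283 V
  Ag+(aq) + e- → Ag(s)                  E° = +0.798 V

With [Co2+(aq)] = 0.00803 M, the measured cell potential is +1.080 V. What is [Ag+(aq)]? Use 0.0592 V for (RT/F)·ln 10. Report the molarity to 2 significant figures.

With Ag⁺/Ag at the cathode and Co²⁺/Co at the anode, E°cell = +0.798 − (−0.283) = +1.081 V (n = 2).
Since E = E° − (0.0592/n)·log Q, log Q = n(E° − E)/0.0592 = 0.034.
For 2 Ag+(aq) + Co(s) → 2 Ag(s) + Co2+(aq), the reaction quotient is Q = [Co2+(aq)] / [Ag+(aq)]^2.
Isolating [Ag+(aq)] in Q = 10^{0.034} yields log [Ag+(aq)] = −1.065, i.e. 0.086 M.

0.086 M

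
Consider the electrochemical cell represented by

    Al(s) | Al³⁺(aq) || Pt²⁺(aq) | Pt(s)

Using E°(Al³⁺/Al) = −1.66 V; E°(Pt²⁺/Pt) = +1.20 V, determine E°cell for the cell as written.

By convention the left-hand electrode in cell notation is the anode (oxidation) and the right-hand electrode is the cathode (reduction).
E°cell = E°(right) − E°(left) = +1.20 − (−1.66) = +2.86 V.

+2.86 V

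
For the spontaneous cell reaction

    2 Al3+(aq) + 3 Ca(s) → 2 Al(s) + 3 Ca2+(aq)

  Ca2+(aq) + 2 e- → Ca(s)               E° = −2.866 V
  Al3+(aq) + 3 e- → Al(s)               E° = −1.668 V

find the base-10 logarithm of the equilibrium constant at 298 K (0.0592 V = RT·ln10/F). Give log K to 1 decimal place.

log K = 121.4

The Al³⁺/Al couple is reduced (cathode); E°cell = −1.668 − (−2.866) = +1.198 V with n = 6.
At equilibrium E = 0, so log K = nE°cell / 0.0592 = (6)(+1.198) / 0.0592 = 121.4.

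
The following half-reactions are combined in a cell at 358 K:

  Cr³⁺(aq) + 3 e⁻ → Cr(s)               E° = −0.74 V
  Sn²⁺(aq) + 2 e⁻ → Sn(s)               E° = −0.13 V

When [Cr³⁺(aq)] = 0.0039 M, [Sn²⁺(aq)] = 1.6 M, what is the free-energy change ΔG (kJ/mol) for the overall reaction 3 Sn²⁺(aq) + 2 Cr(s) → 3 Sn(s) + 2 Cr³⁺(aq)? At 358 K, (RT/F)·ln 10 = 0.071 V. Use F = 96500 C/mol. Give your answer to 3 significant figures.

−390 kJ/mol

The standard cell potential is −0.13 − (−0.74) = +0.61 V, with n = 6 electrons in the balanced equation.
The reaction quotient is [Cr³⁺(aq)]^2 / [Sn²⁺(aq)]^3 = 3.71×10^−6; by Nernst, E = +0.61 − (0.071/6)(−5.430) = +0.6743 V.
Then ΔG = −nFE = −6 × 96500 × +0.6743 J/mol = −390 kJ/mol.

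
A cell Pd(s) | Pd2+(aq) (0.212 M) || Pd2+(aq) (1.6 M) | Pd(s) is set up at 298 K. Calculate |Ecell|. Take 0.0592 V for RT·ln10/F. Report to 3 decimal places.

0.026 V

For a concentration cell E°cell = 0, since both electrodes use the same couple.
The compartment with the higher Pd2+(aq) concentration (1.6 M) acts as the cathode; ions are reduced there and produced at the dilute (0.212 M) anode.
With n = 2, Ecell = −(0.0592/2)·log([dilute]/[conc]) = −(0.0592/2)·log(0.212/1.6) = +0.026 V.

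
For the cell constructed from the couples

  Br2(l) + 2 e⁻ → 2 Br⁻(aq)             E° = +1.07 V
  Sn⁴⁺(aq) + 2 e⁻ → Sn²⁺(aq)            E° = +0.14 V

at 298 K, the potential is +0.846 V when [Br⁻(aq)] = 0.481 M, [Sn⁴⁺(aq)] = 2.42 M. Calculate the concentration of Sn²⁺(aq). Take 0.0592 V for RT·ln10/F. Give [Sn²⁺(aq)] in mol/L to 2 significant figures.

The Br₂/Br⁻ couple has the larger reduction potential, so it is the cathode: E°cell = +1.07 − (+0.14) = +0.93 V and n = 2.
Rearranging E = E° − (0.0592/n)·log Q gives log Q = 2(+0.93 − (+0.846))/0.0592 = 2.838.
The balanced reaction is Br2(l) + Sn²⁺(aq) → 2 Br⁻(aq) + Sn⁴⁺(aq), so Q = ([Br⁻(aq)]^2·[Sn⁴⁺(aq)]) / [Sn²⁺(aq)].
Isolating [Sn²⁺(aq)] in Q = 10^{2.838} yields log [Sn²⁺(aq)] = −3.090, i.e. 0.00081 M.

0.00081 M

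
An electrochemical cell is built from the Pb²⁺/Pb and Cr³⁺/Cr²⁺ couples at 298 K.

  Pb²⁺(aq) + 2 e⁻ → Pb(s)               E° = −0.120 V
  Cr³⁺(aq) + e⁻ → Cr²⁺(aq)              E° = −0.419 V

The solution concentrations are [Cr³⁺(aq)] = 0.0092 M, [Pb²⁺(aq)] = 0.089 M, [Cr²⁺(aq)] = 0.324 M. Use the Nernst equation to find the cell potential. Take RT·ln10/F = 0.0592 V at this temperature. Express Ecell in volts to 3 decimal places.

+0.359 V

Since E°(Pb²⁺/Pb) > E°(Cr³⁺/Cr²⁺), Pb²⁺/Pb serves as the cathode.
E°cell = E°cat − E°an = −0.120 − (−0.419) = +0.299 V; n = 2.
Balancing gives Pb²⁺(aq) + 2 Cr²⁺(aq) → Pb(s) + 2 Cr³⁺(aq); hence Q = [Cr³⁺(aq)]^2 / ([Pb²⁺(aq)]·[Cr²⁺(aq)]^2) = 0.00906 (log Q = −2.043).
Applying E = E° − (RT ln10/nF)·log Q gives +0.299 − (0.0592/2)(−2.043) = +0.359 V.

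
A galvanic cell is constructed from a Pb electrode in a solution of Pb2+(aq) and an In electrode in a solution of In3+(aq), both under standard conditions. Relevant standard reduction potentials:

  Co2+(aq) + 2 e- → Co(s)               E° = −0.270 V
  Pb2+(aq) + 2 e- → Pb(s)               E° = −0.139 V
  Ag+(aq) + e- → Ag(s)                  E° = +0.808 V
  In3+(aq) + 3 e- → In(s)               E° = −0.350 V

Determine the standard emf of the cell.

+0.211 V

Of the two couples in this cell, the one with the more positive reduction potential is reduced at the cathode: here that is Pb²⁺/Pb (−0.139 V); In³⁺/In (−0.350 V) is the anode.
E°cell = E°(cathode) − E°(anode) = −0.139 − (−0.350) = +0.211 V.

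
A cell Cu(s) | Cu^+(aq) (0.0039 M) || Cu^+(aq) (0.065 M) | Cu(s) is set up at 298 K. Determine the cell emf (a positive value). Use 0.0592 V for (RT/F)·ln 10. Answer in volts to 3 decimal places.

0.072 V

For a concentration cell E°cell = 0, since both electrodes use the same couple.
The compartment with the higher Cu^+(aq) concentration (0.065 M) acts as the cathode; ions are reduced there and produced at the dilute (0.0039 M) anode.
With n = 1, Ecell = −(0.0592/1)·log([dilute]/[conc]) = −(0.0592/1)·log(0.0039/0.065) = +0.072 V.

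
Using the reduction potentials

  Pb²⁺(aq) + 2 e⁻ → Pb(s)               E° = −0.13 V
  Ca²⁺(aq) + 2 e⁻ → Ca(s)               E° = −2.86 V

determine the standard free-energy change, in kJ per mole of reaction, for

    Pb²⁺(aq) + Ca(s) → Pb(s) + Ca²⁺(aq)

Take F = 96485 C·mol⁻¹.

−527 kJ/mol

In the reaction as written Pb²⁺(aq) is reduced, so the Pb²⁺/Pb couple is the cathode and Ca²⁺/Ca is the anode.
E°cell = −0.13 − (−2.86) = +2.73 V; balancing electrons gives n = 2.
ΔG° = −nFE°cell = −(2)(96485)(+2.73) J/mol = −527 kJ/mol.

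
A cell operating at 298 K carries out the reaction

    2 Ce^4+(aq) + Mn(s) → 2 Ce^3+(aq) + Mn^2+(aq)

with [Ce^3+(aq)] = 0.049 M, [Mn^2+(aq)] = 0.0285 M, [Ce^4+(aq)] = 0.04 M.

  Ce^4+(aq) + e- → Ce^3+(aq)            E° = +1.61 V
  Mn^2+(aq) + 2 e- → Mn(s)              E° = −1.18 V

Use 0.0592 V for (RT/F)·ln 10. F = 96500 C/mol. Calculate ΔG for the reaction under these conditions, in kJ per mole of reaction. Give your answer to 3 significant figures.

E°cell = +1.61 − (−1.18) = +2.79 V; the balanced reaction transfers n = 2 electrons.
Q = ([Ce^3+(aq)]^2·[Mn^2+(aq)]) / [Ce^4+(aq)]^2 = 0.0428, so log Q = −1.369 and E = +2.79 − (0.0592/2)(−1.369) = +2.8305 V.
Finally ΔG = −nFE = −(2)(96500 C/mol)(+2.8305 V) = −546 kJ/mol.

−546 kJ/mol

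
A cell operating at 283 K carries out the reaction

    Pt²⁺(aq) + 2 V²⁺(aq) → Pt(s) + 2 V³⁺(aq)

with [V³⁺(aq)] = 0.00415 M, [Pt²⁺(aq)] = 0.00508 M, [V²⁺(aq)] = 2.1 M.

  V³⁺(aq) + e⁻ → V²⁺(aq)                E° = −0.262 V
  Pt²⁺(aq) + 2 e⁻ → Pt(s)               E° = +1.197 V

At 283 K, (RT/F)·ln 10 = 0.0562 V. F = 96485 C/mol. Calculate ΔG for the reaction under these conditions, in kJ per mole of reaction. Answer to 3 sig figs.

E°cell = +1.197 − (−0.262) = +1.459 V; the balanced reaction transfers n = 2 electrons.
Q = [V³⁺(aq)]^2 / ([Pt²⁺(aq)]·[V²⁺(aq)]^2) = 0.000769, so log Q = −3.114 and E = +1.459 − (0.0562/2)(−3.114) = +1.5465 V.
Then ΔG = −nFE = −2 × 96485 × +1.5465 J/mol = −298 kJ/mol.

−298 kJ/mol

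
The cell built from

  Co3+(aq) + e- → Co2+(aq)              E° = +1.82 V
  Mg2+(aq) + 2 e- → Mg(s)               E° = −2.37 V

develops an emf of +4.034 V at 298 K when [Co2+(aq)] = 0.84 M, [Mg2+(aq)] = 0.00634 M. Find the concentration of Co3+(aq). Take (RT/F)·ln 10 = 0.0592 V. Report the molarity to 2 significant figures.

0.00015 M

With Co³⁺/Co²⁺ at the cathode and Mg²⁺/Mg at the anode, E°cell = +1.82 − (−2.37) = +4.19 V (n = 2).
Since E = E° − (0.0592/n)·log Q, log Q = n(E° − E)/0.0592 = 5.270.
Balancing electrons gives 2 Co3+(aq) + Mg(s) → 2 Co2+(aq) + Mg2+(aq); thus Q = ([Co2+(aq)]^2·[Mg2+(aq)]) / [Co3+(aq)]^2.
Substituting the known concentrations and solving, log [Co3+(aq)] = −3.810 and [Co3+(aq)] = 0.00015 M.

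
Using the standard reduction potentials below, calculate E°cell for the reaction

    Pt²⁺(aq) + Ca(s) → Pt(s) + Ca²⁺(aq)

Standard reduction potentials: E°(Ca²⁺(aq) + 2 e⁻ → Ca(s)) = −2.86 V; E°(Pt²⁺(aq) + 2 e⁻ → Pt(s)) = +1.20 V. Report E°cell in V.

+4.06 V

Pt²⁺(aq) gains electrons, so the Pt²⁺/Pt couple is the cathode; the Ca²⁺/Ca couple is the anode.
E°cell = E°(cathode) − E°(anode) = +1.20 − (−2.86) = +4.06 V.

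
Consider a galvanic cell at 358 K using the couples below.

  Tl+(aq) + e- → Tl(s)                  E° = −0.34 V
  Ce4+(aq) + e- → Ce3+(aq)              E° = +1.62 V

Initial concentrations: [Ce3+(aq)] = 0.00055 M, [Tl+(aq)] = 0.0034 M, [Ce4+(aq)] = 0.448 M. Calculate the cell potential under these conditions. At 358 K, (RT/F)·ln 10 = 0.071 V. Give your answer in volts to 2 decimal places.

Ce⁴⁺/Ce³⁺ is reduced (cathode, E° = +1.62 V) and Tl⁺/Tl is oxidized (anode).
E°cell = E°cat − E°an = +1.62 − (−0.34) = +1.96 V; n = 1.
For the overall reaction Ce4+(aq) + Tl(s) → Ce3+(aq) + Tl+(aq), Q = ([Ce3+(aq)]·[Tl+(aq)]) / [Ce4+(aq)] = 4.17×10^−6, giving log Q = −5.379.
E = E° − (0.071/n)·log Q = +1.96 − (0.071/1)(−5.379) = +2.34 V.

+2.34 V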